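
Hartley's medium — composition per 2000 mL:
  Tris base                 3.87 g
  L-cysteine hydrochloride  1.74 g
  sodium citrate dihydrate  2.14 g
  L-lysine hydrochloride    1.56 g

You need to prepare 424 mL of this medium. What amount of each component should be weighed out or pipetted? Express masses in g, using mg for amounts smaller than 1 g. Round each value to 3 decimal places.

Tris base 820.440 mg; L-cysteine hydrochloride 368.880 mg; sodium citrate dihydrate 453.680 mg; L-lysine hydrochloride 330.720 mg

Scale factor = 424 mL / 2000 mL = 0.212.
Tris base: 3.87 g × (424 mL / 2000 mL) = 0.82044 g = 820.440 mg
L-cysteine hydrochloride: 1.74 g × (424 mL / 2000 mL) = 0.36888 g = 368.880 mg
sodium citrate dihydrate: 2.14 g × (424 mL / 2000 mL) = 0.45368 g = 453.680 mg
L-lysine hydrochloride: 1.56 g × (424 mL / 2000 mL) = 0.33072 g = 330.720 mg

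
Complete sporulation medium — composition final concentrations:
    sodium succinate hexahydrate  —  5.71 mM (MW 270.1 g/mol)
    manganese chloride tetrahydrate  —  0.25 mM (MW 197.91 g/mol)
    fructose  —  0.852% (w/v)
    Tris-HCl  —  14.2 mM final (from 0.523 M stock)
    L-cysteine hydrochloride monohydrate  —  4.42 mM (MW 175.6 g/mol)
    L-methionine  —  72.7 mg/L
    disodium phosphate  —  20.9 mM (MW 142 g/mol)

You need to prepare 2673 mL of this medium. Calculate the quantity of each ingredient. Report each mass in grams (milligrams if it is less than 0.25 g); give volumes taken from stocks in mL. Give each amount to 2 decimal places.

sodium succinate hexahydrate 4.12 g; manganese chloride tetrahydrate 132.25 mg; fructose 22.77 g; Tris-HCl 72.57 mL; L-cysteine hydrochloride monohydrate 2.07 g; L-methionine 194.33 mg; disodium phosphate 7.93 g

Scale factor relative to 1 L: 2.673.
sodium succinate hexahydrate: 5.71 mmol/L × 270.1 g/mol × 2.673 L ÷ 1000 = 4.12 g
manganese chloride tetrahydrate: 0.25 mmol/L × 197.91 mg/mmol × 2.673 L = 132.25 mg
fructose: 0.852% w/v = 8.52 g/L → 8.52 × 2.673 L = 22.77 g
Tris-HCl: C1V1 = C2V2 → 14.2 mM × 2673 mL ÷ 523 mM = 72.57 mL
L-cysteine hydrochloride monohydrate: 4.42 mmol/L × 175.6 g/mol × 2.673 L ÷ 1000 = 2.07 g
L-methionine: 72.7 mg/L × 2.673 L = 194.33 mg
disodium phosphate: 20.9 mmol/L × 142 g/mol × 2.673 L ÷ 1000 = 7.93 g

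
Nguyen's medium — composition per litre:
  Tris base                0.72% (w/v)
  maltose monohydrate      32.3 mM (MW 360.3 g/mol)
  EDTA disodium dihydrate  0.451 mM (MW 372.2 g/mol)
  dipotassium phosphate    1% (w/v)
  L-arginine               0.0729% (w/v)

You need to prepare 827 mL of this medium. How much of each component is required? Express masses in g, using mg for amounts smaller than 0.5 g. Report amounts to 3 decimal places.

Target volume = 827 mL = 0.827 L.
Tris base: 0.72% w/v = 7.2 g/L → 7.2 × 0.827 L = 5.954 g
maltose monohydrate: 32.3 mmol/L × 360.3 g/mol × 0.827 L ÷ 1000 = 9.624 g
EDTA disodium dihydrate: 0.451 mmol/L × 372.2 mg/mmol × 0.827 L = 138.822 mg
dipotassium phosphate: 1% w/v = 10 g/L → 10 × 0.827 L = 8.270 g
L-arginine: 0.0729% w/v = 0.729 g/L → 0.729 × 0.827 L = 0.603 g

Tris base 5.954 g; maltose monohydrate 9.624 g; EDTA disodium dihydrate 138.822 mg; dipotassium phosphate 8.270 g; L-arginine 0.603 g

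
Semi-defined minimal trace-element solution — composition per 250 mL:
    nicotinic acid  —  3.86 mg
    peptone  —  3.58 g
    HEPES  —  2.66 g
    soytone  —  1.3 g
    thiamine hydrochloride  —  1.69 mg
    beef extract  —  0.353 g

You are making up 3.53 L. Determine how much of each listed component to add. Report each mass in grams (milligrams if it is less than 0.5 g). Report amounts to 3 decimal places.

Ratio of target to recipe volume: 3530 / 250 = 14.12.
nicotinic acid: 3.86 mg × (3530 mL / 250 mL) = 54.503 mg
peptone: 3.58 g × (3530 mL / 250 mL) = 50.550 g
HEPES: 2.66 g × (3530 mL / 250 mL) = 37.559 g
soytone: 1.3 g × (3530 mL / 250 mL) = 18.356 g
thiamine hydrochloride: 1.69 mg × (3530 mL / 250 mL) = 23.863 mg
beef extract: 0.353 g × (3530 mL / 250 mL) = 4.984 g

nicotinic acid 54.503 mg; peptone 50.550 g; HEPES 37.559 g; soytone 18.356 g; thiamine hydrochloride 23.863 mg; beef extract 4.984 g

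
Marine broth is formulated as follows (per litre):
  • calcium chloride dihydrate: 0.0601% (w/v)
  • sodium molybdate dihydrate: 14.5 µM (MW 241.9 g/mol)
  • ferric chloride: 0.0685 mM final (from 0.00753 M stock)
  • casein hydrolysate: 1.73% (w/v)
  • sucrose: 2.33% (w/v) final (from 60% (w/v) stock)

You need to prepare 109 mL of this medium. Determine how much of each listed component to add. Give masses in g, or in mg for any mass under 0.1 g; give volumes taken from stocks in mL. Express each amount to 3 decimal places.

calcium chloride dihydrate 65.509 mg; sodium molybdate dihydrate 0.382 mg; ferric chloride 0.992 mL; casein hydrolysate 1.886 g; sucrose 4.233 mL

Scale factor relative to 1 L: 0.109.
calcium chloride dihydrate: 0.0601 g per 100 mL × 109 mL ÷ 100 = 0.065509 g = 65.509 mg
sodium molybdate dihydrate: 14.5 µmol/L × 241.9 g/mol × 0.109 L ÷ 1000 = 0.382 mg
ferric chloride: V = C2·V2/C1 = 0.0685 mM × 109 mL ÷ 7.53 mM = 0.992 mL
casein hydrolysate: 1.73 g per 100 mL × 109 mL ÷ 100 = 1.886 g
sucrose: dilute stock: 2.33% ÷ 60% × 109 mL = 4.233 mL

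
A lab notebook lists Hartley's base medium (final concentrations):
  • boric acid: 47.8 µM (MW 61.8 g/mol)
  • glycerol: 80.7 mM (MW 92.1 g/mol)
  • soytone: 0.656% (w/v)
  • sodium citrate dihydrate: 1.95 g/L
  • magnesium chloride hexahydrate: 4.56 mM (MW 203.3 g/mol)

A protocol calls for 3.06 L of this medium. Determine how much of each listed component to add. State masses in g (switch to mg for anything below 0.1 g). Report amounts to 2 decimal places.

boric acid 9.04 mg; glycerol 22.74 g; soytone 20.07 g; sodium citrate dihydrate 5.97 g; magnesium chloride hexahydrate 2.84 g

Working volume: 3.06 L.
boric acid: 47.8 µmol/L × 61.8 g/mol × 3.06 L ÷ 1000 = 9.04 mg
glycerol: 80.7 mmol/L × 92.1 g/mol × 3.06 L ÷ 1000 = 22.74 g
soytone: 0.656% w/v = 6.56 g/L → 6.56 × 3.06 L = 20.07 g
sodium citrate dihydrate: 1.95 g/L × 3.06 L = 5.97 g
magnesium chloride hexahydrate: 4.56 mmol/L × 203.3 g/mol × 3.06 L ÷ 1000 = 2.84 g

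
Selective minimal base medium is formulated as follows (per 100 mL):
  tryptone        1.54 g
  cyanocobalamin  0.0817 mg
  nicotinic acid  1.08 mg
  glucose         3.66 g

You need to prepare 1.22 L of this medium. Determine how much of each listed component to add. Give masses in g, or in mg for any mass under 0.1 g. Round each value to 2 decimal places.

tryptone 18.79 g; cyanocobalamin 1.00 mg; nicotinic acid 13.18 mg; glucose 44.65 g

Ratio of target to recipe volume: 1220 / 100 = 12.2.
tryptone: 1.54 g × (1220 mL / 100 mL) = 18.79 g
cyanocobalamin: 0.0817 mg × (1220 mL / 100 mL) = 1.00 mg
nicotinic acid: 1.08 mg × (1220 mL / 100 mL) = 13.18 mg
glucose: 3.66 g × (1220 mL / 100 mL) = 44.65 g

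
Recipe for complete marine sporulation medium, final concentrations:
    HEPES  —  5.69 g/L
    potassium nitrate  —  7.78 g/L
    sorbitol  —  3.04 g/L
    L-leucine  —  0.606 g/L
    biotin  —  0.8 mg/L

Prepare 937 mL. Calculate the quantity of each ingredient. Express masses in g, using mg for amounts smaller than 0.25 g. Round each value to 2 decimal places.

HEPES 5.33 g; potassium nitrate 7.29 g; sorbitol 2.85 g; L-leucine 0.57 g; biotin 0.75 mg

Working volume: 937 mL = 0.937 L.
HEPES: 5.69 g/L × 0.937 L = 5.33 g
potassium nitrate: 7.78 g/L × 0.937 L = 7.29 g
sorbitol: 3.04 g/L × 0.937 L = 2.85 g
L-leucine: 0.606 g/L × 0.937 L = 0.57 g
biotin: 0.8 mg/L × 0.937 L = 0.75 mg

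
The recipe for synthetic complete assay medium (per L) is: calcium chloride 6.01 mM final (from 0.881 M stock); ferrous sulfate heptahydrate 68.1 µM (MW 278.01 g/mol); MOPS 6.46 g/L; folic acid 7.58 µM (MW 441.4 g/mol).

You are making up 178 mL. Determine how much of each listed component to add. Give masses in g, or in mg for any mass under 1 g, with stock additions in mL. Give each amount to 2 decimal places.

Target volume = 178 mL = 0.178 L.
calcium chloride: dilute stock: 6.01 mM × 178 mL ÷ 881 mM = 1.21 mL
ferrous sulfate heptahydrate: 68.1 µmol/L × 278.01 g/mol × 0.178 L ÷ 1000 = 3.37 mg
MOPS: 6.46 g/L × 0.178 L = 1.15 g
folic acid: 7.58 µmol/L × 441.4 g/mol × 0.178 L ÷ 1000 = 0.60 mg

calcium chloride 1.21 mL; ferrous sulfate heptahydrate 3.37 mg; MOPS 1.15 g; folic acid 0.60 mg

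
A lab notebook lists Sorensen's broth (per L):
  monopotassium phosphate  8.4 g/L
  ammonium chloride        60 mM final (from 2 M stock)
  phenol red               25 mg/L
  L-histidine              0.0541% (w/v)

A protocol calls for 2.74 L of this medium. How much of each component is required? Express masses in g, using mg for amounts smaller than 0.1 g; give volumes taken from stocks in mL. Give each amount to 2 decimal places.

monopotassium phosphate 23.02 g; ammonium chloride 82.20 mL; phenol red 68.50 mg; L-histidine 1.48 g

Working volume: 2.74 L.
monopotassium phosphate: 8.4 g/L × 2.74 L = 23.02 g
ammonium chloride: C1V1 = C2V2 → 60 mM × 2740 mL ÷ 2000 mM = 82.20 mL
phenol red: 25 mg/L × 2.74 L = 68.50 mg
L-histidine: 0.0541% w/v = 0.541 g/L → 0.541 × 2.74 L = 1.48 g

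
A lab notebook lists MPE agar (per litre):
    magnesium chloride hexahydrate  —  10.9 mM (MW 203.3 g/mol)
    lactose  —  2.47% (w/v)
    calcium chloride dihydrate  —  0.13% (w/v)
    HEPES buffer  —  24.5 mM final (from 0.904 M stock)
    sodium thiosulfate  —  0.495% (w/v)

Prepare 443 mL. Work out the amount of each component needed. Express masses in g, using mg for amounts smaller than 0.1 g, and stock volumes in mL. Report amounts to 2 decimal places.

Target volume = 443 mL = 0.443 L.
magnesium chloride hexahydrate: 10.9 mmol/L × 203.3 g/mol × 0.443 L ÷ 1000 = 0.98 g
lactose: 2.47% w/v = 24.7 g/L → 24.7 × 0.443 L = 10.94 g
calcium chloride dihydrate: 0.13 g per 100 mL × 443 mL ÷ 100 = 0.58 g
HEPES buffer: V = C2·V2/C1 = 24.5 mM × 443 mL ÷ 904 mM = 12.01 mL
sodium thiosulfate: 0.495 g per 100 mL × 443 mL ÷ 100 = 2.19 g

magnesium chloride hexahydrate 0.98 g; lactose 10.94 g; calcium chloride dihydrate 0.58 g; HEPES buffer 12.01 mL; sodium thiosulfate 2.19 g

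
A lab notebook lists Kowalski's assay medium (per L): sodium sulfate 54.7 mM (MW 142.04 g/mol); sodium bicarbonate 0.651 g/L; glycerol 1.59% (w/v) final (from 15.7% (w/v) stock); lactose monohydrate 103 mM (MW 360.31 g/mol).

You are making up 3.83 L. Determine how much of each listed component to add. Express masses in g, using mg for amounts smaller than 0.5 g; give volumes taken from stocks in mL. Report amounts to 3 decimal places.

sodium sulfate 29.758 g; sodium bicarbonate 2.493 g; glycerol 387.879 mL; lactose monohydrate 142.139 g

Scale factor relative to 1 L: 3.83.
sodium sulfate: 54.7 mmol/L × 142.04 g/mol × 3.83 L ÷ 1000 = 29.758 g
sodium bicarbonate: 0.651 g/L × 3.83 L = 2.493 g
glycerol: C1V1 = C2V2 → 1.59% ÷ 15.7% × 3830 mL = 387.879 mL
lactose monohydrate: 103 mmol/L × 360.31 g/mol × 3.83 L ÷ 1000 = 142.139 g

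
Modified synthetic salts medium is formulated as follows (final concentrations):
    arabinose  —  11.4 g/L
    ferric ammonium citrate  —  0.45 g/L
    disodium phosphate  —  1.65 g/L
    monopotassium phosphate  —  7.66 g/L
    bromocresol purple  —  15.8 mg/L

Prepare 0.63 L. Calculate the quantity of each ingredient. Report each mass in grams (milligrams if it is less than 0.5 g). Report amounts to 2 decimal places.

arabinose 7.18 g; ferric ammonium citrate 283.50 mg; disodium phosphate 1.04 g; monopotassium phosphate 4.83 g; bromocresol purple 9.95 mg

Working volume: 0.63 L.
arabinose: 11.4 g/L × 0.63 L = 7.18 g
ferric ammonium citrate: 0.45 g/L × 0.63 L = 0.2835 g = 283.50 mg
disodium phosphate: 1.65 g/L × 0.63 L = 1.04 g
monopotassium phosphate: 7.66 g/L × 0.63 L = 4.83 g
bromocresol purple: 15.8 mg/L × 0.63 L = 9.95 mg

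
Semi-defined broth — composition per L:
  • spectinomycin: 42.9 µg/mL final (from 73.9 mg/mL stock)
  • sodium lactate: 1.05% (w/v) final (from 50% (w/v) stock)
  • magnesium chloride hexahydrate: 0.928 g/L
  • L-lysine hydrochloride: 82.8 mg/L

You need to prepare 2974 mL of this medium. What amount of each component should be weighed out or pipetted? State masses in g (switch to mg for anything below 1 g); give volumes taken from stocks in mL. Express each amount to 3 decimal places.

Target volume = 2974 mL = 2.974 L.
spectinomycin: V = C2·V2/C1 = 42.9 µg/mL × 2974 mL ÷ 73900 µg/mL = 1.726 mL
sodium lactate: C1V1 = C2V2 → 1.05% ÷ 50% × 2974 mL = 62.454 mL
magnesium chloride hexahydrate: 0.928 g/L × 2.974 L = 2.760 g
L-lysine hydrochloride: 82.8 mg/L × 2.974 L = 246.247 mg

spectinomycin 1.726 mL; sodium lactate 62.454 mL; magnesium chloride hexahydrate 2.760 g; L-lysine hydrochloride 246.247 mg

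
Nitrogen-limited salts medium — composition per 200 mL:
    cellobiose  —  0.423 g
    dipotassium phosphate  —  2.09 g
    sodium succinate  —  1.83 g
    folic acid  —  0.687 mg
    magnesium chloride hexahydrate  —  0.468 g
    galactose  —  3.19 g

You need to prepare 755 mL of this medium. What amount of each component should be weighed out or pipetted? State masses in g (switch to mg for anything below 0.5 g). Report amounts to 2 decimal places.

Scale factor = 755 mL / 200 mL = 3.775.
cellobiose: 0.423 g × (755 mL / 200 mL) = 1.60 g
dipotassium phosphate: 2.09 g × (755 mL / 200 mL) = 7.89 g
sodium succinate: 1.83 g × (755 mL / 200 mL) = 6.91 g
folic acid: 0.687 mg × (755 mL / 200 mL) = 2.59 mg
magnesium chloride hexahydrate: 0.468 g × (755 mL / 200 mL) = 1.77 g
galactose: 3.19 g × (755 mL / 200 mL) = 12.04 g

cellobiose 1.60 g; dipotassium phosphate 7.89 g; sodium succinate 6.91 g; folic acid 2.59 mg; magnesium chloride hexahydrate 1.77 g; galactose 12.04 g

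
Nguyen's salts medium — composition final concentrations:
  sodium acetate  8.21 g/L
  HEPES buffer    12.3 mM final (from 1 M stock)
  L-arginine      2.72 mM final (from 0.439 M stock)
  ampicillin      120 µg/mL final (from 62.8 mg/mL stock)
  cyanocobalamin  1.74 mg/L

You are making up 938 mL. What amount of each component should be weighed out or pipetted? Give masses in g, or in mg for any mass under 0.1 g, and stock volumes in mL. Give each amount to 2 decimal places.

Target volume = 938 mL = 0.938 L.
sodium acetate: 8.21 g/L × 0.938 L = 7.70 g
HEPES buffer: C1V1 = C2V2 → 12.3 mM × 938 mL ÷ 1000 mM = 11.54 mL
L-arginine: C1V1 = C2V2 → 2.72 mM × 938 mL ÷ 439 mM = 5.81 mL
ampicillin: V = C2·V2/C1 = 120 µg/mL × 938 mL ÷ 62800 µg/mL = 1.79 mL
cyanocobalamin: 1.74 mg/L × 0.938 L = 1.63 mg

sodium acetate 7.70 g; HEPES buffer 11.54 mL; L-arginine 5.81 mL; ampicillin 1.79 mL; cyanocobalamin 1.63 mg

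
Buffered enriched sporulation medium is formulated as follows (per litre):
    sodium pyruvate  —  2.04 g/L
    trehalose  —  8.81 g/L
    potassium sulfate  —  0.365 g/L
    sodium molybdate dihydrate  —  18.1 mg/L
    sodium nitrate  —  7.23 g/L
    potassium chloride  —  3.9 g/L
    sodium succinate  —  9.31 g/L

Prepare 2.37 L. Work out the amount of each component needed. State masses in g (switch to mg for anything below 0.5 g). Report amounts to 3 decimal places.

sodium pyruvate 4.835 g; trehalose 20.880 g; potassium sulfate 0.865 g; sodium molybdate dihydrate 42.897 mg; sodium nitrate 17.135 g; potassium chloride 9.243 g; sodium succinate 22.065 g

Working volume: 2.37 L.
sodium pyruvate: 2.04 g/L × 2.37 L = 4.835 g
trehalose: 8.81 g/L × 2.37 L = 20.880 g
potassium sulfate: 0.365 g/L × 2.37 L = 0.865 g
sodium molybdate dihydrate: 18.1 mg/L × 2.37 L = 42.897 mg
sodium nitrate: 7.23 g/L × 2.37 L = 17.135 g
potassium chloride: 3.9 g/L × 2.37 L = 9.243 g
sodium succinate: 9.31 g/L × 2.37 L = 22.065 g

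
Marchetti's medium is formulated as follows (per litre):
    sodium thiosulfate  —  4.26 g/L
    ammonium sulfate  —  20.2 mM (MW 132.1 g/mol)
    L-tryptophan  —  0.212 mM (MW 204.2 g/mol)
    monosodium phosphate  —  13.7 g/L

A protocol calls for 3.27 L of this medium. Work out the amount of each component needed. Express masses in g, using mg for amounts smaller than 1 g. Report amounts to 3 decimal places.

sodium thiosulfate 13.930 g; ammonium sulfate 8.726 g; L-tryptophan 141.560 mg; monosodium phosphate 44.799 g

Working volume: 3.27 L.
sodium thiosulfate: 4.26 g/L × 3.27 L = 13.930 g
ammonium sulfate: 20.2 mmol/L × 132.1 g/mol × 3.27 L ÷ 1000 = 8.726 g
L-tryptophan: 0.212 mmol/L × 204.2 mg/mmol × 3.27 L = 141.560 mg
monosodium phosphate: 13.7 g/L × 3.27 L = 44.799 g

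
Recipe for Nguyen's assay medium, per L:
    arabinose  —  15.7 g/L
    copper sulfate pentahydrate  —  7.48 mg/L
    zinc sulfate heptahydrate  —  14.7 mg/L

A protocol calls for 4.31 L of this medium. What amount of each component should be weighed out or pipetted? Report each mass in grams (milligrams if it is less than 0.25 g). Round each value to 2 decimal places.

arabinose 67.67 g; copper sulfate pentahydrate 32.24 mg; zinc sulfate heptahydrate 63.36 mg

Working volume: 4.31 L.
arabinose: 15.7 g/L × 4.31 L = 67.67 g
copper sulfate pentahydrate: 7.48 mg/L × 4.31 L = 32.24 mg
zinc sulfate heptahydrate: 14.7 mg/L × 4.31 L = 63.36 mg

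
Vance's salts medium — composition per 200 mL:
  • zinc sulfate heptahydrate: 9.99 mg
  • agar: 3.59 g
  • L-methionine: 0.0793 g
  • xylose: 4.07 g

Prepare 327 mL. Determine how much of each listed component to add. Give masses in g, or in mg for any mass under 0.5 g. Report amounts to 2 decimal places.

zinc sulfate heptahydrate 16.33 mg; agar 5.87 g; L-methionine 129.66 mg; xylose 6.65 g

Scale factor = 327 mL / 200 mL = 1.635.
zinc sulfate heptahydrate: 9.99 mg × (327 mL / 200 mL) = 16.33 mg
agar: 3.59 g × (327 mL / 200 mL) = 5.87 g
L-methionine: 0.0793 g × (327 mL / 200 mL) = 0.129656 g = 129.66 mg
xylose: 4.07 g × (327 mL / 200 mL) = 6.65 g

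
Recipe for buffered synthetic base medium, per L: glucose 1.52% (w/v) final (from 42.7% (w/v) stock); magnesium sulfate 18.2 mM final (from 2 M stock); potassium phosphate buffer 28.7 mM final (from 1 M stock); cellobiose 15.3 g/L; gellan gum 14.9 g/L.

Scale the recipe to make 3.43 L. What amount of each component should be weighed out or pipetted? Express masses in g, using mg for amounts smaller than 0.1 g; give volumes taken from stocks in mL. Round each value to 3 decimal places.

Scale factor relative to 1 L: 3.43.
glucose: C1V1 = C2V2 → 1.52% ÷ 42.7% × 3430 mL = 122.098 mL
magnesium sulfate: V = C2·V2/C1 = 18.2 mM × 3430 mL ÷ 2000 mM = 31.213 mL
potassium phosphate buffer: V = C2·V2/C1 = 28.7 mM × 3430 mL ÷ 1000 mM = 98.441 mL
cellobiose: 15.3 g/L × 3.43 L = 52.479 g
gellan gum: 14.9 g/L × 3.43 L = 51.107 g

glucose 122.098 mL; magnesium sulfate 31.213 mL; potassium phosphate buffer 98.441 mL; cellobiose 52.479 g; gellan gum 51.107 g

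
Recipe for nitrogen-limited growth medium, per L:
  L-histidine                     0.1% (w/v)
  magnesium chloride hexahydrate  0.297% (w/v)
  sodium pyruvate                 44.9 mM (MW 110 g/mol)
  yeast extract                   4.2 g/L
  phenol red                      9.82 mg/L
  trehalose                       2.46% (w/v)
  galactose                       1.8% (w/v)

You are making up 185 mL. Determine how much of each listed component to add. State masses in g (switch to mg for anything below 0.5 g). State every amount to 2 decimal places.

Target volume = 185 mL = 0.185 L.
L-histidine: 0.1% w/v = 1 g/L → 1 × 0.185 L = 0.185 g = 185.00 mg
magnesium chloride hexahydrate: 0.297 g per 100 mL × 185 mL ÷ 100 = 0.55 g
sodium pyruvate: 44.9 mmol/L × 110 g/mol × 0.185 L ÷ 1000 = 0.91 g
yeast extract: 4.2 g/L × 0.185 L = 0.78 g
phenol red: 9.82 mg/L × 0.185 L = 1.82 mg
trehalose: 2.46% w/v = 24.6 g/L → 24.6 × 0.185 L = 4.55 g
galactose: 1.8% w/v = 18 g/L → 18 × 0.185 L = 3.33 g

L-histidine 185.00 mg; magnesium chloride hexahydrate 0.55 g; sodium pyruvate 0.91 g; yeast extract 0.78 g; phenol red 1.82 mg; trehalose 4.55 g; galactose 3.33 g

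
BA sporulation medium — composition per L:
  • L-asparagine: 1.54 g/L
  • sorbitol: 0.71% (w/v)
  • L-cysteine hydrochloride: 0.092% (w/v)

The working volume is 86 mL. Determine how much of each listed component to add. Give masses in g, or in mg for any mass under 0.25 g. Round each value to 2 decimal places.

Scale factor relative to 1 L: 0.086.
L-asparagine: 1.54 g/L × 0.086 L = 0.13244 g = 132.44 mg
sorbitol: 0.71% w/v = 7.1 g/L → 7.1 × 0.086 L = 0.61 g
L-cysteine hydrochloride: 0.092% w/v = 0.92 g/L → 0.92 × 0.086 L = 0.07912 g = 79.12 mg

L-asparagine 132.44 mg; sorbitol 0.61 g; L-cysteine hydrochloride 79.12 mg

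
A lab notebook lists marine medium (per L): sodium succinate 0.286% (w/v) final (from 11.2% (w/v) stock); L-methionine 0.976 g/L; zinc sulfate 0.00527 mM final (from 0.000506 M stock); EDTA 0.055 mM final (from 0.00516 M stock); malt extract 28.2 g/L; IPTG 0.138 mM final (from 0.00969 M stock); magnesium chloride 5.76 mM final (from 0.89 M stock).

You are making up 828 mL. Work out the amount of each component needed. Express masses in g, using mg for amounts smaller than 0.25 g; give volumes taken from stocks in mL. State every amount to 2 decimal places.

sodium succinate 21.14 mL; L-methionine 0.81 g; zinc sulfate 8.62 mL; EDTA 8.83 mL; malt extract 23.35 g; IPTG 11.79 mL; magnesium chloride 5.36 mL

Working volume: 828 mL = 0.828 L.
sodium succinate: dilute stock: 0.286% ÷ 11.2% × 828 mL = 21.14 mL
L-methionine: 0.976 g/L × 0.828 L = 0.81 g
zinc sulfate: C1V1 = C2V2 → 0.00527 mM × 828 mL ÷ 0.506 mM = 8.62 mL
EDTA: dilute stock: 0.055 mM × 828 mL ÷ 5.16 mM = 8.83 mL
malt extract: 28.2 g/L × 0.828 L = 23.35 g
IPTG: C1V1 = C2V2 → 0.138 mM × 828 mL ÷ 9.69 mM = 11.79 mL
magnesium chloride: dilute stock: 5.76 mM × 828 mL ÷ 890 mM = 5.36 mL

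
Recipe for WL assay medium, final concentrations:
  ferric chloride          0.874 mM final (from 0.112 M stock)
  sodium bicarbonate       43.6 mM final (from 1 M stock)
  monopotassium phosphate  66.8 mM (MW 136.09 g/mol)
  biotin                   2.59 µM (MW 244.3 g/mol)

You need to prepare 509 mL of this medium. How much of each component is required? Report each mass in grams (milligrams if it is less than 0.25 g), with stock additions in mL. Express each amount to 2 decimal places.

ferric chloride 3.97 mL; sodium bicarbonate 22.19 mL; monopotassium phosphate 4.63 g; biotin 0.32 mg

Working volume: 509 mL = 0.509 L.
ferric chloride: dilute stock: 0.874 mM × 509 mL ÷ 112 mM = 3.97 mL
sodium bicarbonate: C1V1 = C2V2 → 43.6 mM × 509 mL ÷ 1000 mM = 22.19 mL
monopotassium phosphate: 66.8 mmol/L × 136.09 g/mol × 0.509 L ÷ 1000 = 4.63 g
biotin: 2.59 µmol/L × 244.3 g/mol × 0.509 L ÷ 1000 = 0.32 mg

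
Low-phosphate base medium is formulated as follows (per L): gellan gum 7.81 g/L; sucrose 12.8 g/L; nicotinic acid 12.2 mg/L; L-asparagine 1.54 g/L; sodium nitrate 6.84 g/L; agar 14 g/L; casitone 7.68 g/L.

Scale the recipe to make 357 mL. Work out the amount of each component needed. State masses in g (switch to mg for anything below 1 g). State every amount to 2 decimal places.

Scale factor relative to 1 L: 0.357.
gellan gum: 7.81 g/L × 0.357 L = 2.79 g
sucrose: 12.8 g/L × 0.357 L = 4.57 g
nicotinic acid: 12.2 mg/L × 0.357 L = 4.36 mg
L-asparagine: 1.54 g/L × 0.357 L = 0.54978 g = 549.78 mg
sodium nitrate: 6.84 g/L × 0.357 L = 2.44 g
agar: 14 g/L × 0.357 L = 5.00 g
casitone: 7.68 g/L × 0.357 L = 2.74 g

gellan gum 2.79 g; sucrose 4.57 g; nicotinic acid 4.36 mg; L-asparagine 549.78 mg; sodium nitrate 2.44 g; agar 5.00 g; casitone 2.74 g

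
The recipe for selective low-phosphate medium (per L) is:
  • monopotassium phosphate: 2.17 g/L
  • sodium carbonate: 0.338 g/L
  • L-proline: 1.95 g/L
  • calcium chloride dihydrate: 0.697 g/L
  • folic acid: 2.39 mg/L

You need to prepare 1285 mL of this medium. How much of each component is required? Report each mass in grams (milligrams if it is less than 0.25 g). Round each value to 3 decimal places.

Working volume: 1285 mL = 1.285 L.
monopotassium phosphate: 2.17 g/L × 1.285 L = 2.788 g
sodium carbonate: 0.338 g/L × 1.285 L = 0.434 g
L-proline: 1.95 g/L × 1.285 L = 2.506 g
calcium chloride dihydrate: 0.697 g/L × 1.285 L = 0.896 g
folic acid: 2.39 mg/L × 1.285 L = 3.071 mg

monopotassium phosphate 2.788 g; sodium carbonate 0.434 g; L-proline 2.506 g; calcium chloride dihydrate 0.896 g; folic acid 3.071 mg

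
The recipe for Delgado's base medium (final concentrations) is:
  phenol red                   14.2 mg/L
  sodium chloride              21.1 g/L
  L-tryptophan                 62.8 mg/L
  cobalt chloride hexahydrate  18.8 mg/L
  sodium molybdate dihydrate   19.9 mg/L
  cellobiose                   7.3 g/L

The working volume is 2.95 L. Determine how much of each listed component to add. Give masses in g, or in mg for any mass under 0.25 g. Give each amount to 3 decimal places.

Scale factor relative to 1 L: 2.95.
phenol red: 14.2 mg/L × 2.95 L = 41.890 mg
sodium chloride: 21.1 g/L × 2.95 L = 62.245 g
L-tryptophan: 62.8 mg/L × 2.95 L = 185.260 mg
cobalt chloride hexahydrate: 18.8 mg/L × 2.95 L = 55.460 mg
sodium molybdate dihydrate: 19.9 mg/L × 2.95 L = 58.705 mg
cellobiose: 7.3 g/L × 2.95 L = 21.535 g

phenol red 41.890 mg; sodium chloride 62.245 g; L-tryptophan 185.260 mg; cobalt chloride hexahydrate 55.460 mg; sodium molybdate dihydrate 58.705 mg; cellobiose 21.535 g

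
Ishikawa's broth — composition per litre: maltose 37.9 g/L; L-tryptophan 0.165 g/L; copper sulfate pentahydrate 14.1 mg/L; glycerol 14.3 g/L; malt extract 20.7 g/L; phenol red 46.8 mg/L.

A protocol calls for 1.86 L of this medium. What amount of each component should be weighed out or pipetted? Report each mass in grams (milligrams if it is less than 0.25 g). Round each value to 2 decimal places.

Scale factor relative to 1 L: 1.86.
maltose: 37.9 g/L × 1.86 L = 70.49 g
L-tryptophan: 0.165 g/L × 1.86 L = 0.31 g
copper sulfate pentahydrate: 14.1 mg/L × 1.86 L = 26.23 mg
glycerol: 14.3 g/L × 1.86 L = 26.60 g
malt extract: 20.7 g/L × 1.86 L = 38.50 g
phenol red: 46.8 mg/L × 1.86 L = 87.05 mg

maltose 70.49 g; L-tryptophan 0.31 g; copper sulfate pentahydrate 26.23 mg; glycerol 26.60 g; malt extract 38.50 g; phenol red 87.05 mg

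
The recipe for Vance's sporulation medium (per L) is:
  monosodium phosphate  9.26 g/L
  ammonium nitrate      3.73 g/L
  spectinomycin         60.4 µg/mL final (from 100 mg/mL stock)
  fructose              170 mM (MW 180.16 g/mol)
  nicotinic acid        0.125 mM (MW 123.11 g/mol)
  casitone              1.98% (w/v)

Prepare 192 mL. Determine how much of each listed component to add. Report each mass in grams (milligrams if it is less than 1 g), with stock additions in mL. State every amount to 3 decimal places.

Target volume = 192 mL = 0.192 L.
monosodium phosphate: 9.26 g/L × 0.192 L = 1.778 g
ammonium nitrate: 3.73 g/L × 0.192 L = 0.71616 g = 716.160 mg
spectinomycin: dilute stock: 60.4 µg/mL × 192 mL ÷ 100000 µg/mL = 0.116 mL
fructose: 170 mmol/L × 180.16 g/mol × 0.192 L ÷ 1000 = 5.880 g
nicotinic acid: 0.125 mmol/L × 123.11 mg/mmol × 0.192 L = 2.955 mg
casitone: 1.98% w/v = 19.8 g/L → 19.8 × 0.192 L = 3.802 g

monosodium phosphate 1.778 g; ammonium nitrate 716.160 mg; spectinomycin 0.116 mL; fructose 5.880 g; nicotinic acid 2.955 mg; casitone 3.802 g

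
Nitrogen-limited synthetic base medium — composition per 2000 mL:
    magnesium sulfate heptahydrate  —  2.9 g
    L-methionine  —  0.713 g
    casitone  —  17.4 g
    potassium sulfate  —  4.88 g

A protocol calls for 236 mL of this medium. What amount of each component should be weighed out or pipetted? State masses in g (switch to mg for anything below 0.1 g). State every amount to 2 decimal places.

Ratio of target to recipe volume: 236 / 2000 = 0.118.
magnesium sulfate heptahydrate: 2.9 g × (236 mL / 2000 mL) = 0.34 g
L-methionine: 0.713 g × (236 mL / 2000 mL) = 0.084134 g = 84.13 mg
casitone: 17.4 g × (236 mL / 2000 mL) = 2.05 g
potassium sulfate: 4.88 g × (236 mL / 2000 mL) = 0.58 g

magnesium sulfate heptahydrate 0.34 g; L-methionine 84.13 mg; casitone 2.05 g; potassium sulfate 0.58 g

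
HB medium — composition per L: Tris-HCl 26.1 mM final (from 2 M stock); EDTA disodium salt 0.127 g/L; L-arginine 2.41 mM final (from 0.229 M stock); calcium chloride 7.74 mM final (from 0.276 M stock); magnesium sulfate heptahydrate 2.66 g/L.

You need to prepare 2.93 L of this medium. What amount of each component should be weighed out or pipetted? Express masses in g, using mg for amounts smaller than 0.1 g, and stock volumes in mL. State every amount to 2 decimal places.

Scale factor relative to 1 L: 2.93.
Tris-HCl: V = C2·V2/C1 = 26.1 mM × 2930 mL ÷ 2000 mM = 38.24 mL
EDTA disodium salt: 0.127 g/L × 2.93 L = 0.37 g
L-arginine: C1V1 = C2V2 → 2.41 mM × 2930 mL ÷ 229 mM = 30.84 mL
calcium chloride: dilute stock: 7.74 mM × 2930 mL ÷ 276 mM = 82.17 mL
magnesium sulfate heptahydrate: 2.66 g/L × 2.93 L = 7.79 g

Tris-HCl 38.24 mL; EDTA disodium salt 0.37 g; L-arginine 30.84 mL; calcium chloride 82.17 mL; magnesium sulfate heptahydrate 7.79 g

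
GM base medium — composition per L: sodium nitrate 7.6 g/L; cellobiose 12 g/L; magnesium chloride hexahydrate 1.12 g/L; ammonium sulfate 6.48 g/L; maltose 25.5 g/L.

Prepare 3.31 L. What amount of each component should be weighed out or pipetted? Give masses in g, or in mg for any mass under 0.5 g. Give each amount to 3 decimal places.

sodium nitrate 25.156 g; cellobiose 39.720 g; magnesium chloride hexahydrate 3.707 g; ammonium sulfate 21.449 g; maltose 84.405 g

Scale factor relative to 1 L: 3.31.
sodium nitrate: 7.6 g/L × 3.31 L = 25.156 g
cellobiose: 12 g/L × 3.31 L = 39.720 g
magnesium chloride hexahydrate: 1.12 g/L × 3.31 L = 3.707 g
ammonium sulfate: 6.48 g/L × 3.31 L = 21.449 g
maltose: 25.5 g/L × 3.31 L = 84.405 g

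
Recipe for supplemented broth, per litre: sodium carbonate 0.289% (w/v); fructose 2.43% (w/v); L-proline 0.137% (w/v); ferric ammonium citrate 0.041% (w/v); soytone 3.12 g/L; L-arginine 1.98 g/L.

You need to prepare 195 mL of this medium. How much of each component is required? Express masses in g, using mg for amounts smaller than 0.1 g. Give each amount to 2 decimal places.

sodium carbonate 0.56 g; fructose 4.74 g; L-proline 0.27 g; ferric ammonium citrate 79.95 mg; soytone 0.61 g; L-arginine 0.39 g

Working volume: 195 mL = 0.195 L.
sodium carbonate: 0.289% w/v = 2.89 g/L → 2.89 × 0.195 L = 0.56 g
fructose: 2.43% w/v = 24.3 g/L → 24.3 × 0.195 L = 4.74 g
L-proline: 0.137 g per 100 mL × 195 mL ÷ 100 = 0.27 g
ferric ammonium citrate: 0.041% w/v = 0.41 g/L → 0.41 × 0.195 L = 0.07995 g = 79.95 mg
soytone: 3.12 g/L × 0.195 L = 0.61 g
L-arginine: 1.98 g/L × 0.195 L = 0.39 g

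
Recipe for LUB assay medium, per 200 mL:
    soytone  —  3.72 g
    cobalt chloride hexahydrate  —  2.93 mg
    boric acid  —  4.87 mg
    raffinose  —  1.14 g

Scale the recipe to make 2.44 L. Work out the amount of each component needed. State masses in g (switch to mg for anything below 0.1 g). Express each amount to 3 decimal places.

Scale factor = 2440 mL / 200 mL = 12.2.
soytone: 3.72 g × (2440 mL / 200 mL) = 45.384 g
cobalt chloride hexahydrate: 2.93 mg × (2440 mL / 200 mL) = 35.746 mg
boric acid: 4.87 mg × (2440 mL / 200 mL) = 59.414 mg
raffinose: 1.14 g × (2440 mL / 200 mL) = 13.908 g

soytone 45.384 g; cobalt chloride hexahydrate 35.746 mg; boric acid 59.414 mg; raffinose 13.908 g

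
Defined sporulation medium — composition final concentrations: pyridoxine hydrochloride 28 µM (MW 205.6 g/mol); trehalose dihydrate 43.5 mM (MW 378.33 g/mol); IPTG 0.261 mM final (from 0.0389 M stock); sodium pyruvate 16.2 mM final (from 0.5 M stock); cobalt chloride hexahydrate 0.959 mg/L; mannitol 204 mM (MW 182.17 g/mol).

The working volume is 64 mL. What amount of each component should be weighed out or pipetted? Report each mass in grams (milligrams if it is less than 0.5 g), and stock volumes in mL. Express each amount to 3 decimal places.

Target volume = 64 mL = 0.064 L.
pyridoxine hydrochloride: 28 µmol/L × 205.6 g/mol × 0.064 L ÷ 1000 = 0.368 mg
trehalose dihydrate: 43.5 mmol/L × 378.33 g/mol × 0.064 L ÷ 1000 = 1.053 g
IPTG: C1V1 = C2V2 → 0.261 mM × 64 mL ÷ 38.9 mM = 0.429 mL
sodium pyruvate: dilute stock: 16.2 mM × 64 mL ÷ 500 mM = 2.074 mL
cobalt chloride hexahydrate: 0.959 mg/L × 0.064 L = 0.061 mg
mannitol: 204 mmol/L × 182.17 g/mol × 0.064 L ÷ 1000 = 2.378 g

pyridoxine hydrochloride 0.368 mg; trehalose dihydrate 1.053 g; IPTG 0.429 mL; sodium pyruvate 2.074 mL; cobalt chloride hexahydrate 0.061 mg; mannitol 2.378 g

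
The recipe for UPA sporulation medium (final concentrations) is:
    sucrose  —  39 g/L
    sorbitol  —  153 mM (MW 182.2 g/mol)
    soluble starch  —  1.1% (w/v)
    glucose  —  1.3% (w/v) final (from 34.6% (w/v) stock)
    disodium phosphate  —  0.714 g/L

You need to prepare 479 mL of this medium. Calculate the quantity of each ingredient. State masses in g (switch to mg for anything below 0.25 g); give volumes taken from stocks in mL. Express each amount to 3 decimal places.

sucrose 18.681 g; sorbitol 13.353 g; soluble starch 5.269 g; glucose 17.997 mL; disodium phosphate 0.342 g

Target volume = 479 mL = 0.479 L.
sucrose: 39 g/L × 0.479 L = 18.681 g
sorbitol: 153 mmol/L × 182.2 g/mol × 0.479 L ÷ 1000 = 13.353 g
soluble starch: 1.1 g per 100 mL × 479 mL ÷ 100 = 5.269 g
glucose: C1V1 = C2V2 → 1.3% ÷ 34.6% × 479 mL = 17.997 mL
disodium phosphate: 0.714 g/L × 0.479 L = 0.342 g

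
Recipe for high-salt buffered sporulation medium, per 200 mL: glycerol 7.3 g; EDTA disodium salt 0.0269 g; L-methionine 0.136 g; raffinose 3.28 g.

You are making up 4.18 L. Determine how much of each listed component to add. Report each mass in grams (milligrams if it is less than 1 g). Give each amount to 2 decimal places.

Scale factor = 4180 mL / 200 mL = 20.9.
glycerol: 7.3 g × (4180 mL / 200 mL) = 152.57 g
EDTA disodium salt: 0.0269 g × (4180 mL / 200 mL) = 0.56221 g = 562.21 mg
L-methionine: 0.136 g × (4180 mL / 200 mL) = 2.84 g
raffinose: 3.28 g × (4180 mL / 200 mL) = 68.55 g

glycerol 152.57 g; EDTA disodium salt 562.21 mg; L-methionine 2.84 g; raffinose 68.55 g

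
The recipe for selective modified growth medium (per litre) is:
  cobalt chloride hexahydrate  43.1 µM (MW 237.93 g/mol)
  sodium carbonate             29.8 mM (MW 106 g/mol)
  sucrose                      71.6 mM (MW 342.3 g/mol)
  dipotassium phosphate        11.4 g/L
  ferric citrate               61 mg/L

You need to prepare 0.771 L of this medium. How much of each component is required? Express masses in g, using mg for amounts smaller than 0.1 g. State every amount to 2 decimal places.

cobalt chloride hexahydrate 7.91 mg; sodium carbonate 2.44 g; sucrose 18.90 g; dipotassium phosphate 8.79 g; ferric citrate 47.03 mg

Scale factor relative to 1 L: 0.771.
cobalt chloride hexahydrate: 43.1 µmol/L × 237.93 g/mol × 0.771 L ÷ 1000 = 7.91 mg
sodium carbonate: 29.8 mmol/L × 106 g/mol × 0.771 L ÷ 1000 = 2.44 g
sucrose: 71.6 mmol/L × 342.3 g/mol × 0.771 L ÷ 1000 = 18.90 g
dipotassium phosphate: 11.4 g/L × 0.771 L = 8.79 g
ferric citrate: 61 mg/L × 0.771 L = 47.03 mg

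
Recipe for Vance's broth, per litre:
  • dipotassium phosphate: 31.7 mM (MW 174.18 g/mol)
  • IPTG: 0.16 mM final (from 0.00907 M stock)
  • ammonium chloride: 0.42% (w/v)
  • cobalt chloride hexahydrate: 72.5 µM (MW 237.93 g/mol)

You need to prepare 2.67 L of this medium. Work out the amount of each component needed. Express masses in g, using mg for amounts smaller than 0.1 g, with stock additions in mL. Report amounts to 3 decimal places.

Working volume: 2.67 L.
dipotassium phosphate: 31.7 mmol/L × 174.18 g/mol × 2.67 L ÷ 1000 = 14.742 g
IPTG: dilute stock: 0.16 mM × 2670 mL ÷ 9.07 mM = 47.100 mL
ammonium chloride: 0.42% w/v = 4.2 g/L → 4.2 × 2.67 L = 11.214 g
cobalt chloride hexahydrate: 72.5 µmol/L × 237.93 g/mol × 2.67 L ÷ 1000 = 46.057 mg

dipotassium phosphate 14.742 g; IPTG 47.100 mL; ammonium chloride 11.214 g; cobalt chloride hexahydrate 46.057 mg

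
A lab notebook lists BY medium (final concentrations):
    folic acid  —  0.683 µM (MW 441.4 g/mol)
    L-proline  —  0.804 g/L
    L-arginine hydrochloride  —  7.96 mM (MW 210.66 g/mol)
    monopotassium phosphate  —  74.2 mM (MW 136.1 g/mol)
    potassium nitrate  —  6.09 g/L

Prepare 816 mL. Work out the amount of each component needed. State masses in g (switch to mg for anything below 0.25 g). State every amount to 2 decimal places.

folic acid 0.25 mg; L-proline 0.66 g; L-arginine hydrochloride 1.37 g; monopotassium phosphate 8.24 g; potassium nitrate 4.97 g

Working volume: 816 mL = 0.816 L.
folic acid: 0.683 µmol/L × 441.4 g/mol × 0.816 L ÷ 1000 = 0.25 mg
L-proline: 0.804 g/L × 0.816 L = 0.66 g
L-arginine hydrochloride: 7.96 mmol/L × 210.66 g/mol × 0.816 L ÷ 1000 = 1.37 g
monopotassium phosphate: 74.2 mmol/L × 136.1 g/mol × 0.816 L ÷ 1000 = 8.24 g
potassium nitrate: 6.09 g/L × 0.816 L = 4.97 g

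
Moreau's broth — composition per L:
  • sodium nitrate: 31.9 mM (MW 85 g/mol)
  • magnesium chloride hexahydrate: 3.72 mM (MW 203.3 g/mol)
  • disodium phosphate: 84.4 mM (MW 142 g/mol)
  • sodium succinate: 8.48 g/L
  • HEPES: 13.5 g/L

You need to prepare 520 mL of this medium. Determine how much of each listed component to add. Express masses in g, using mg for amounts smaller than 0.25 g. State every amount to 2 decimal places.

sodium nitrate 1.41 g; magnesium chloride hexahydrate 0.39 g; disodium phosphate 6.23 g; sodium succinate 4.41 g; HEPES 7.02 g

Scale factor relative to 1 L: 0.52.
sodium nitrate: 31.9 mmol/L × 85 g/mol × 0.52 L ÷ 1000 = 1.41 g
magnesium chloride hexahydrate: 3.72 mmol/L × 203.3 g/mol × 0.52 L ÷ 1000 = 0.39 g
disodium phosphate: 84.4 mmol/L × 142 g/mol × 0.52 L ÷ 1000 = 6.23 g
sodium succinate: 8.48 g/L × 0.52 L = 4.41 g
HEPES: 13.5 g/L × 0.52 L = 7.02 g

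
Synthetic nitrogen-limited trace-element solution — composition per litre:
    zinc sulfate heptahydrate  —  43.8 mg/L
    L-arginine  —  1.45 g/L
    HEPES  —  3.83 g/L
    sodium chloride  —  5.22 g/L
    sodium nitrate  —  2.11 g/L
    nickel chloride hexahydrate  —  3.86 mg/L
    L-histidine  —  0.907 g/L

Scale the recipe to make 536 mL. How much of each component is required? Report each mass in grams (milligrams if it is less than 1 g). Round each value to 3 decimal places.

Scale factor relative to 1 L: 0.536.
zinc sulfate heptahydrate: 43.8 mg/L × 0.536 L = 23.477 mg
L-arginine: 1.45 g/L × 0.536 L = 0.7772 g = 777.200 mg
HEPES: 3.83 g/L × 0.536 L = 2.053 g
sodium chloride: 5.22 g/L × 0.536 L = 2.798 g
sodium nitrate: 2.11 g/L × 0.536 L = 1.131 g
nickel chloride hexahydrate: 3.86 mg/L × 0.536 L = 2.069 mg
L-histidine: 0.907 g/L × 0.536 L = 0.486152 g = 486.152 mg

zinc sulfate heptahydrate 23.477 mg; L-arginine 777.200 mg; HEPES 2.053 g; sodium chloride 2.798 g; sodium nitrate 1.131 g; nickel chloride hexahydrate 2.069 mg; L-histidine 486.152 mg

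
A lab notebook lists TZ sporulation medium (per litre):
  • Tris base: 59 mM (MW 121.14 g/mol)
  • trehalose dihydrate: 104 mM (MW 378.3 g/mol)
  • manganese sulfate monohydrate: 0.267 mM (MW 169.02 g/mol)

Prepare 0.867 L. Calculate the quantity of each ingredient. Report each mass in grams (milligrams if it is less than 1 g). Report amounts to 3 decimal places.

Working volume: 0.867 L.
Tris base: 59 mmol/L × 121.14 g/mol × 0.867 L ÷ 1000 = 6.197 g
trehalose dihydrate: 104 mmol/L × 378.3 g/mol × 0.867 L ÷ 1000 = 34.111 g
manganese sulfate monohydrate: 0.267 mmol/L × 169.02 mg/mmol × 0.867 L = 39.126 mg

Tris base 6.197 g; trehalose dihydrate 34.111 g; manganese sulfate monohydrate 39.126 mg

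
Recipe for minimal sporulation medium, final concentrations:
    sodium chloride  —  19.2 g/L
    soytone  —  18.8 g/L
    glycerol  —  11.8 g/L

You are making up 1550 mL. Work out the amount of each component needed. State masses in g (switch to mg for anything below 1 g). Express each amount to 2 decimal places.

sodium chloride 29.76 g; soytone 29.14 g; glycerol 18.29 g

Target volume = 1550 mL = 1.55 L.
sodium chloride: 19.2 g/L × 1.55 L = 29.76 g
soytone: 18.8 g/L × 1.55 L = 29.14 g
glycerol: 11.8 g/L × 1.55 L = 18.29 g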